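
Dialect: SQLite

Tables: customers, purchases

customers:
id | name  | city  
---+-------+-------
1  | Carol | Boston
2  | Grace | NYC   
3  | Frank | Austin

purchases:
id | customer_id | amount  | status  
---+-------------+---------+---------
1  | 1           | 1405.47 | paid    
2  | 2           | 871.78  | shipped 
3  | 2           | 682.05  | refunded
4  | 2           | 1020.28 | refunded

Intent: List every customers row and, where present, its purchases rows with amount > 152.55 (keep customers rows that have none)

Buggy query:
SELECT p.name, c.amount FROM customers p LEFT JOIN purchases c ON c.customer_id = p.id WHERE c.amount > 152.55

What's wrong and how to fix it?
Bug: Filtering c.amount in WHERE discards the NULL rows produced by LEFT JOIN, turning it into an inner join

Fix: Put 'c.amount > 152.55' in the JOIN's ON clause instead of WHERE

Corrected query:
SELECT p.name, c.amount FROM customers p LEFT JOIN purchases c ON c.customer_id = p.id AND c.amount > 152.55

Result:
name  | amount 
------+--------
Carol | 1405.47
Grace | 682.05 
Grace | 871.78 
Grace | 1020.28
Frank | NULL   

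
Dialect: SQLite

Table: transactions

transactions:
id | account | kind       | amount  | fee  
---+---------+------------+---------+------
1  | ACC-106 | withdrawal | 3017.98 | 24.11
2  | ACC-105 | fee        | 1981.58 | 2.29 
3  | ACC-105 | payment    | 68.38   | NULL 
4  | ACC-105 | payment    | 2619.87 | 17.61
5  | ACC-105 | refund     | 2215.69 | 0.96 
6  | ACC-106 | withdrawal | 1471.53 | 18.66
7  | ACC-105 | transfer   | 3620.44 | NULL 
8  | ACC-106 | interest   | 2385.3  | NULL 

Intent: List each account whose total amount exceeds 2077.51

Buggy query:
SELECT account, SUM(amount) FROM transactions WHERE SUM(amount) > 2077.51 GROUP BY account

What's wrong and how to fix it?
Bug: SUM(amount) is an aggregate, but WHERE filters rows before aggregation

Fix: Use HAVING (which filters groups after aggregation) instead of WHERE

Corrected query:
SELECT account, SUM(amount) FROM transactions GROUP BY account HAVING SUM(amount) > 2077.51

Result:
account | SUM(amount)
--------+------------
ACC-105 | 10505.96   
ACC-106 | 6874.81    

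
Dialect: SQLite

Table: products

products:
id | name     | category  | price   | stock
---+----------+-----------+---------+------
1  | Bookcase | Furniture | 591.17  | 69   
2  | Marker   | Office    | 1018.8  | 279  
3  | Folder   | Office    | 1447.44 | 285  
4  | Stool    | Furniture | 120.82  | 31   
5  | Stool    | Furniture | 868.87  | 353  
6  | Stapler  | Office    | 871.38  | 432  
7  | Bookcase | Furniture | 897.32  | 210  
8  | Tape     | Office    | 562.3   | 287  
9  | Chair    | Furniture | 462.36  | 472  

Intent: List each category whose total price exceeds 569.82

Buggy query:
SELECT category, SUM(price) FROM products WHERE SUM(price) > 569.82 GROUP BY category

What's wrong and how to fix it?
Bug: SUM(price) is an aggregate, but WHERE filters rows before aggregation

Fix: Move the aggregate condition to a HAVING clause

Corrected query:
SELECT category, SUM(price) FROM products GROUP BY category HAVING SUM(price) > 569.82

Result:
category  | SUM(price)
----------+-----------
Furniture | 2940.54   
Office    | 3899.92   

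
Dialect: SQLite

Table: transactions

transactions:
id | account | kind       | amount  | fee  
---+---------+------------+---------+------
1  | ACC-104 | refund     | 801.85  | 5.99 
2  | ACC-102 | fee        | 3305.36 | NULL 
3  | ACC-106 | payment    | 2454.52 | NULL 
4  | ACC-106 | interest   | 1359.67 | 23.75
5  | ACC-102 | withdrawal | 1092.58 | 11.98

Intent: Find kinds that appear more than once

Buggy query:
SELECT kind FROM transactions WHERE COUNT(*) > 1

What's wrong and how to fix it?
Bug: COUNT(*) is an aggregate and cannot be used in WHERE

Fix: Group first, then use HAVING for the count condition

Corrected query:
SELECT kind FROM transactions GROUP BY kind HAVING COUNT(*) > 1

Result:
(no rows)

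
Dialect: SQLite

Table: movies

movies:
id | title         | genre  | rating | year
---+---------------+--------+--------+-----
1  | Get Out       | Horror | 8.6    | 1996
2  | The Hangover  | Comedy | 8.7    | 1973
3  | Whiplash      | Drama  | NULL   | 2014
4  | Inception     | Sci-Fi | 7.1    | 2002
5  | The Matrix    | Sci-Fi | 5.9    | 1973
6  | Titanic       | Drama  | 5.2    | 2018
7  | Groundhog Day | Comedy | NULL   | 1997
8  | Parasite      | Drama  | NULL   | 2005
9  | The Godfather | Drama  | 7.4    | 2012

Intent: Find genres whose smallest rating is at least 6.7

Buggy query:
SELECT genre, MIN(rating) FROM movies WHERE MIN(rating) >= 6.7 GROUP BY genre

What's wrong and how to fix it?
Bug: Aggregates like MIN are computed per group after WHERE runs

Fix: Use HAVING for the per-group MIN condition

Corrected query:
SELECT genre, MIN(rating) FROM movies GROUP BY genre HAVING MIN(rating) >= 6.7

Result:
genre  | MIN(rating)
-------+------------
Comedy | 8.7        
Horror | 8.6        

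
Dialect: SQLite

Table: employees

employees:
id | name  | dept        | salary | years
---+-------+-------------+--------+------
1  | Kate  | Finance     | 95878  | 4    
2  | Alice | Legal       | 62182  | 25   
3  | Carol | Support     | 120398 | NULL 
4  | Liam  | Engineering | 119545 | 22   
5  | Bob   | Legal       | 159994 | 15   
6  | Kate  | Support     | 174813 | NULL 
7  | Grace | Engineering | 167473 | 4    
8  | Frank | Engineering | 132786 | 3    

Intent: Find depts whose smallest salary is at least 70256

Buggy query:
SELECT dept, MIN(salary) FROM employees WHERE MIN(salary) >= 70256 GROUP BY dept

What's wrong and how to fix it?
Bug: MIN() in WHERE is a misuse of aggregate

Fix: Replace WHERE with HAVING after the GROUP BY

Corrected query:
SELECT dept, MIN(salary) FROM employees GROUP BY dept HAVING MIN(salary) >= 70256

Result:
dept        | MIN(salary)
------------+------------
Engineering | 119545     
Finance     | 95878      
Support     | 120398     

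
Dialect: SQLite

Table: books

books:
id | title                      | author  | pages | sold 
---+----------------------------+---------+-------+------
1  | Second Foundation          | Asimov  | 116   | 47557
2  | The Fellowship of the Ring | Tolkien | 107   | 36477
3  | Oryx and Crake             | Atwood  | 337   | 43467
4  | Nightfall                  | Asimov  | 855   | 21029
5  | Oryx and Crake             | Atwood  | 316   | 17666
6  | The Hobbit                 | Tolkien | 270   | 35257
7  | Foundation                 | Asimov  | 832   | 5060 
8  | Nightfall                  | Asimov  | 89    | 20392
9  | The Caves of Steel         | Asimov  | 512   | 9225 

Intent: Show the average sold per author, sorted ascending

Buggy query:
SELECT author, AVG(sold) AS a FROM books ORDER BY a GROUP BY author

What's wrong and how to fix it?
Bug: GROUP BY must precede ORDER BY

Fix: Move ORDER BY to the end, after GROUP BY

Corrected query:
SELECT author, AVG(sold) AS a FROM books GROUP BY author ORDER BY a

Result:
author  | a      
--------+--------
Asimov  | 20652.6
Atwood  | 30566.5
Tolkien | 35867  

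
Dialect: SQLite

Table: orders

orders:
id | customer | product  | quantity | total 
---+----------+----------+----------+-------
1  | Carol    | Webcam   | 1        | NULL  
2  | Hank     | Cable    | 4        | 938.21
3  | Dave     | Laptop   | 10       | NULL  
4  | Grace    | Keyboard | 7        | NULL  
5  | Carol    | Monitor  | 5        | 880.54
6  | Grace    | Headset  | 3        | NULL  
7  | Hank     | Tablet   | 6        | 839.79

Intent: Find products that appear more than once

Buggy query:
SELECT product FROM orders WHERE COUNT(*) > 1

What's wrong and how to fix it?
Bug: WHERE can't reference COUNT(*); aggregates are computed after WHERE

Fix: GROUP BY product, then filter groups with HAVING COUNT(*) > 1

Corrected query:
SELECT product FROM orders GROUP BY product HAVING COUNT(*) > 1

Result:
(no rows)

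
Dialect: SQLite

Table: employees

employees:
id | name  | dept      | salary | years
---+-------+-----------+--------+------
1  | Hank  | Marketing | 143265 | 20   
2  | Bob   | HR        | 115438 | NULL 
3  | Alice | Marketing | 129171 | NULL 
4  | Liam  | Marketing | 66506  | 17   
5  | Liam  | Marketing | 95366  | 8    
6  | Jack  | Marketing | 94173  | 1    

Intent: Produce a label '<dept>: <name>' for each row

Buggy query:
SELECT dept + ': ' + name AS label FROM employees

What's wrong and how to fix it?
Bug: SQLite uses || for string concatenation; + coerces text to numbers (yielding 0)

Fix: Replace + with || to concatenate text

Corrected query:
SELECT dept || ': ' || name AS label FROM employees

Result:
label           
----------------
Marketing: Hank 
HR: Bob         
Marketing: Alice
Marketing: Liam 
Marketing: Liam 
Marketing: Jack 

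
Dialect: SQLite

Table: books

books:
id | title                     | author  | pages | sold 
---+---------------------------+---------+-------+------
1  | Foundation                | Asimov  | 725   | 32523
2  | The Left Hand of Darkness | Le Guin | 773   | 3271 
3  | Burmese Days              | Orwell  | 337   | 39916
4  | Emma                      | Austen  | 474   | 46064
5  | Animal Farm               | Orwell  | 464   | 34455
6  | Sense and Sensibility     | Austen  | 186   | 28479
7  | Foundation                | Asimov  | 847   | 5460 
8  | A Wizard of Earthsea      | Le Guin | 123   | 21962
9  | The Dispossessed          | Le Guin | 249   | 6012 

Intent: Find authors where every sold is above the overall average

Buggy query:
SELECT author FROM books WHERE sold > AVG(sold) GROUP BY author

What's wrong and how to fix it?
Bug: WHERE evaluates per row before aggregation, so AVG() is unavailable

Fix: Use a subquery for AVG and a HAVING MIN(...) filter so the condition holds for every row in the group

Corrected query:
SELECT author FROM books GROUP BY author HAVING MIN(sold) > (SELECT AVG(sold) FROM books)

Result:
author
------
Austen
Orwell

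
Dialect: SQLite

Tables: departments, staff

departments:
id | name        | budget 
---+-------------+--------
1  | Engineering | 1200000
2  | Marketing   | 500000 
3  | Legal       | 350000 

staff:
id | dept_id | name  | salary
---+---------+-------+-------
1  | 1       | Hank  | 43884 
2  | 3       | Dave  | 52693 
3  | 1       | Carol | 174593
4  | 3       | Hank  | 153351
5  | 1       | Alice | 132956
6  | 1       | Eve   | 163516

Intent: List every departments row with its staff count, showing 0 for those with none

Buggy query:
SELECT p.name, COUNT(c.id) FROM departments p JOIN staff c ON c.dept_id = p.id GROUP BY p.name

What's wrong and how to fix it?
Bug: INNER JOIN drops departments rows that have no matching staff rows

Fix: Switch to LEFT JOIN to retain unmatched parent rows

Corrected query:
SELECT p.name, COUNT(c.id) FROM departments p LEFT JOIN staff c ON c.dept_id = p.id GROUP BY p.name

Result:
name        | COUNT(c.id)
------------+------------
Engineering | 4          
Legal       | 2          
Marketing   | 0          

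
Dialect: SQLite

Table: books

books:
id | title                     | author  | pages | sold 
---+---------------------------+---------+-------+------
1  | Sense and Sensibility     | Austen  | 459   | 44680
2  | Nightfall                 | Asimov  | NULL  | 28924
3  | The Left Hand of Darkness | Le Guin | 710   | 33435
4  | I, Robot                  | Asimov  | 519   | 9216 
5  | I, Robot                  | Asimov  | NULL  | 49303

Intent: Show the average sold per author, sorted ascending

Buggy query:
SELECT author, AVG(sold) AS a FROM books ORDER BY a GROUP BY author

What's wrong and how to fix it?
Bug: ORDER BY appears before GROUP BY; SQL clause order requires GROUP BY first

Fix: Reorder: SELECT … FROM … GROUP BY … ORDER BY …

Corrected query:
SELECT author, AVG(sold) AS a FROM books GROUP BY author ORDER BY a

Result:
author  | a           
--------+-------------
Asimov  | 29147.666667
Le Guin | 33435       
Austen  | 44680       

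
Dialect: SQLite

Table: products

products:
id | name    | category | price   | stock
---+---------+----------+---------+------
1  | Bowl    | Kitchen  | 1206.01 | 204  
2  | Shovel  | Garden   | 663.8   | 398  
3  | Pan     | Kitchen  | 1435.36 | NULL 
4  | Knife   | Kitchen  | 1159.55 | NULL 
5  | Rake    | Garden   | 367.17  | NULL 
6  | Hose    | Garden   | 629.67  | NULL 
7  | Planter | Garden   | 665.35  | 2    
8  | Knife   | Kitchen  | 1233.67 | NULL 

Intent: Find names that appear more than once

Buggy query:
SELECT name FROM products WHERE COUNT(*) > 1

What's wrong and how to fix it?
Bug: COUNT(*) is an aggregate and cannot be used in WHERE

Fix: GROUP BY name, then filter groups with HAVING COUNT(*) > 1

Corrected query:
SELECT name FROM products GROUP BY name HAVING COUNT(*) > 1

Result:
name 
-----
Knife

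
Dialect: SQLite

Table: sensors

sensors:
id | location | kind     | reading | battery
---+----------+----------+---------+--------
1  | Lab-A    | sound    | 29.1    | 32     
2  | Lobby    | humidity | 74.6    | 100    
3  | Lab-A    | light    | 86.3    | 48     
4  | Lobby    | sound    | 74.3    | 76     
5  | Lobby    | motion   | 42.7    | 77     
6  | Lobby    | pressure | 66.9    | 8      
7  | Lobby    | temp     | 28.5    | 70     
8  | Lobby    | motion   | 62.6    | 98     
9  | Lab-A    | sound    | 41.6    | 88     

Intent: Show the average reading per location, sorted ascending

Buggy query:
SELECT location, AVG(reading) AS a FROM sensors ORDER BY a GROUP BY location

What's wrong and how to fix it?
Bug: ORDER BY appears before GROUP BY; SQL clause order requires GROUP BY first

Fix: Reorder: SELECT … FROM … GROUP BY … ORDER BY …

Corrected query:
SELECT location, AVG(reading) AS a FROM sensors GROUP BY location ORDER BY a

Result:
location | a        
---------+----------
Lab-A    | 52.333333
Lobby    | 58.266667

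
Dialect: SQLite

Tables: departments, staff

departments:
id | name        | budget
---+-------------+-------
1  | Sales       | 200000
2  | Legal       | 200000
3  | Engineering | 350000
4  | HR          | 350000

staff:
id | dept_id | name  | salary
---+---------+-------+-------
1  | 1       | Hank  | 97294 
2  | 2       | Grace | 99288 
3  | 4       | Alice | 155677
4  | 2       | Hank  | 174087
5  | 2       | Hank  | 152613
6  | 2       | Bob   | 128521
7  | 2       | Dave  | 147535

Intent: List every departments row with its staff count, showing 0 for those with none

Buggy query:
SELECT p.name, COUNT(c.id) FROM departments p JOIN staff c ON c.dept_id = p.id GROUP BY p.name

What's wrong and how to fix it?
Bug: INNER JOIN drops departments rows that have no matching staff rows

Fix: Switch to LEFT JOIN to retain unmatched parent rows

Corrected query:
SELECT p.name, COUNT(c.id) FROM departments p LEFT JOIN staff c ON c.dept_id = p.id GROUP BY p.name

Result:
name        | COUNT(c.id)
------------+------------
Engineering | 0          
HR          | 1          
Legal       | 5          
Sales       | 1          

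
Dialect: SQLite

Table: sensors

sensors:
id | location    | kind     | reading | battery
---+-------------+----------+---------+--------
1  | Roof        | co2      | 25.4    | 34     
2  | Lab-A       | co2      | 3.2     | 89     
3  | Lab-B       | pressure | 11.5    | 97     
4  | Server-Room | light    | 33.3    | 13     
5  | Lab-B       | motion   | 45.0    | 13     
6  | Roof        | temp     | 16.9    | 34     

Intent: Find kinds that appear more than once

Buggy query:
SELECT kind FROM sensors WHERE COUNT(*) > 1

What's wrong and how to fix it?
Bug: WHERE can't reference COUNT(*); aggregates are computed after WHERE

Fix: GROUP BY kind, then filter groups with HAVING COUNT(*) > 1

Corrected query:
SELECT kind FROM sensors GROUP BY kind HAVING COUNT(*) > 1

Result:
kind
----
co2 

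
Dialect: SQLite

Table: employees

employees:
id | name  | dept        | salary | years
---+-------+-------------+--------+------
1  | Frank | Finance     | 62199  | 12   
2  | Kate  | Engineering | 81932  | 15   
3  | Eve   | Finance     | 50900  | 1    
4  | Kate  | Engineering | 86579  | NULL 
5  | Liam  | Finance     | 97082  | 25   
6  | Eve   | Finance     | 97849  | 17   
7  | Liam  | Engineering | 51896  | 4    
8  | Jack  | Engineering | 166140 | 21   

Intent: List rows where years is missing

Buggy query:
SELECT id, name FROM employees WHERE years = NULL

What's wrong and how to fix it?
Bug: '= NULL' is always unknown in SQL three-valued logic, so no rows match

Fix: Replace '= NULL' with 'IS NULL'

Corrected query:
SELECT id, name FROM employees WHERE years IS NULL

Result:
id | name
---+-----
4  | Kate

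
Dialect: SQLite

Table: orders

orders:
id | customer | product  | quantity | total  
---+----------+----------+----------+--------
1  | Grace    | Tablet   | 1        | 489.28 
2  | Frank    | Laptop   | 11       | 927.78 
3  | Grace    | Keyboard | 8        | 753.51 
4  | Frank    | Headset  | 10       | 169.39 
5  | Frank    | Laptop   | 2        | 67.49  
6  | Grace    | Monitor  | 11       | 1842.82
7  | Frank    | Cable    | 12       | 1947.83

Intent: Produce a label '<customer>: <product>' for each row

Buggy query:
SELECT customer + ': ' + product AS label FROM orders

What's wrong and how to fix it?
Bug: '+' is numeric addition; on text columns SQLite converts them to 0 instead of concatenating

Fix: Use the || operator for string concatenation

Corrected query:
SELECT customer || ': ' || product AS label FROM orders

Result:
label          
---------------
Grace: Tablet  
Frank: Laptop  
Grace: Keyboard
Frank: Headset 
Frank: Laptop  
Grace: Monitor 
Frank: Cable   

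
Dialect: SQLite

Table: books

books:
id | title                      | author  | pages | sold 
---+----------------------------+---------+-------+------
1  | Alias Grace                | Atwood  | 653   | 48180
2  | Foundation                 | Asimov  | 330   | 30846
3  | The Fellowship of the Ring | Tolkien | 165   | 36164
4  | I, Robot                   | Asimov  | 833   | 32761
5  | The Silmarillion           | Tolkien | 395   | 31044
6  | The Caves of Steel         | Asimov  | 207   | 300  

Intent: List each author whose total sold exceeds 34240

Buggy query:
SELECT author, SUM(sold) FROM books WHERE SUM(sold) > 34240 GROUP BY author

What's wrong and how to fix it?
Bug: WHERE runs before GROUP BY, so aggregates aren't available there

Fix: Move the aggregate condition to a HAVING clause

Corrected query:
SELECT author, SUM(sold) FROM books GROUP BY author HAVING SUM(sold) > 34240

Result:
author  | SUM(sold)
--------+----------
Asimov  | 63907    
Atwood  | 48180    
Tolkien | 67208    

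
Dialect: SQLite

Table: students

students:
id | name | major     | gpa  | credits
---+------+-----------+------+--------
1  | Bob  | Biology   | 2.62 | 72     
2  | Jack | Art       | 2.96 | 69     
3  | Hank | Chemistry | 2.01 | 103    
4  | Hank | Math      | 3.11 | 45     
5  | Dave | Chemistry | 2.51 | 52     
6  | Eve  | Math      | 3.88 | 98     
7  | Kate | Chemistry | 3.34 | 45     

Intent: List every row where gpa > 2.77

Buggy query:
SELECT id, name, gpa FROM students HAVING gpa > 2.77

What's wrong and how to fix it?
Bug: HAVING filters the output of aggregation, but this query has no GROUP BY and no aggregate functions, so SQLite rejects it (HAVING clause on a non-aggregate query); the condition here is per row

Fix: Replace HAVING with WHERE since the condition applies to individual rows

Corrected query:
SELECT id, name, gpa FROM students WHERE gpa > 2.77

Result:
id | name | gpa 
---+------+-----
2  | Jack | 2.96
4  | Hank | 3.11
6  | Eve  | 3.88
7  | Kate | 3.34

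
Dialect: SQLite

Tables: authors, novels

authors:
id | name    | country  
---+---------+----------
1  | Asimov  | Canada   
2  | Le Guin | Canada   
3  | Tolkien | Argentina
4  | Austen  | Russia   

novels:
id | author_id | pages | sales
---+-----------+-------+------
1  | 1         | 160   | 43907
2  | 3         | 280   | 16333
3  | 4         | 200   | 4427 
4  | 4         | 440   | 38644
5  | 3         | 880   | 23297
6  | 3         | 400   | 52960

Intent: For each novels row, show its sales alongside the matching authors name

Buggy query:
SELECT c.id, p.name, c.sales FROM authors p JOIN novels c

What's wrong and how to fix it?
Bug: Missing join condition: each novels row is matched to all authors rows instead of just its own

Fix: Add ON c.author_id = p.id to the JOIN

Corrected query:
SELECT c.id, p.name, c.sales FROM authors p JOIN novels c ON c.author_id = p.id

Result:
id | name    | sales
---+---------+------
1  | Asimov  | 43907
2  | Tolkien | 16333
3  | Austen  | 4427 
4  | Austen  | 38644
5  | Tolkien | 23297
6  | Tolkien | 52960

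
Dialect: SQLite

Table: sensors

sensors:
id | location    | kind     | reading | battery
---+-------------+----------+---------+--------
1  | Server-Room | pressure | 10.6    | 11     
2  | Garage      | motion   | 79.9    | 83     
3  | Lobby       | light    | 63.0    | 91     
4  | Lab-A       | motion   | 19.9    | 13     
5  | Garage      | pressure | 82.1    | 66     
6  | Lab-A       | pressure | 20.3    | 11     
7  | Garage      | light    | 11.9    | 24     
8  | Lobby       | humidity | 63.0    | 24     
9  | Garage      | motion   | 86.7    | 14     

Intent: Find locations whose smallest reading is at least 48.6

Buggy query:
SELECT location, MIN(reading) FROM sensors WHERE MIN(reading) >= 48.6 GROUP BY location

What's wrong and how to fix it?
Bug: MIN() in WHERE is a misuse of aggregate

Fix: Use HAVING for the per-group MIN condition

Corrected query:
SELECT location, MIN(reading) FROM sensors GROUP BY location HAVING MIN(reading) >= 48.6

Result:
location | MIN(reading)
---------+-------------
Lobby    | 63          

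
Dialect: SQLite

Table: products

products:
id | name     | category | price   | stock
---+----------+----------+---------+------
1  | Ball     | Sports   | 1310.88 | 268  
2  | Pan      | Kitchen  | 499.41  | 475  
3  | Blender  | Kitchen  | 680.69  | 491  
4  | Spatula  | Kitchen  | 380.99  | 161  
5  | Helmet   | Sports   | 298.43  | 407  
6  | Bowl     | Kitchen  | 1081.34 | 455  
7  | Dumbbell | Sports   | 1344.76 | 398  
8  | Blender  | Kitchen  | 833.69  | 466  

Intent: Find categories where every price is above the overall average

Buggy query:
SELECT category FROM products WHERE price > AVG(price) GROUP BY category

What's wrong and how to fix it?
Bug: AVG() is an aggregate; it can't sit directly in WHERE

Fix: Use a subquery for AVG and a HAVING MIN(...) filter so the condition holds for every row in the group

Corrected query:
SELECT category FROM products GROUP BY category HAVING MIN(price) > (SELECT AVG(price) FROM products)

Result:
(no rows)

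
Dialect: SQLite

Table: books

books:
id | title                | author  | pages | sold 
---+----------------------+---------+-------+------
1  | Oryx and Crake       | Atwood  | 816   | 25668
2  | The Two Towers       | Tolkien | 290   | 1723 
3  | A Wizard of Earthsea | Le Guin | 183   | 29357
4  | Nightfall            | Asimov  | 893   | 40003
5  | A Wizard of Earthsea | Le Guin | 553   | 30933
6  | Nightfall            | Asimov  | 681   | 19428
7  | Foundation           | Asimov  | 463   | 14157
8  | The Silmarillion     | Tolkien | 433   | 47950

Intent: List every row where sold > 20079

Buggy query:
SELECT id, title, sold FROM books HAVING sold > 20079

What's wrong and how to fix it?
Bug: HAVING filters the output of aggregation, but this query has no GROUP BY and no aggregate functions, so SQLite rejects it (HAVING clause on a non-aggregate query); the condition here is per row

Fix: Replace HAVING with WHERE since the condition applies to individual rows

Corrected query:
SELECT id, title, sold FROM books WHERE sold > 20079

Result:
id | title                | sold 
---+----------------------+------
1  | Oryx and Crake       | 25668
3  | A Wizard of Earthsea | 29357
4  | Nightfall            | 40003
5  | A Wizard of Earthsea | 30933
8  | The Silmarillion     | 47950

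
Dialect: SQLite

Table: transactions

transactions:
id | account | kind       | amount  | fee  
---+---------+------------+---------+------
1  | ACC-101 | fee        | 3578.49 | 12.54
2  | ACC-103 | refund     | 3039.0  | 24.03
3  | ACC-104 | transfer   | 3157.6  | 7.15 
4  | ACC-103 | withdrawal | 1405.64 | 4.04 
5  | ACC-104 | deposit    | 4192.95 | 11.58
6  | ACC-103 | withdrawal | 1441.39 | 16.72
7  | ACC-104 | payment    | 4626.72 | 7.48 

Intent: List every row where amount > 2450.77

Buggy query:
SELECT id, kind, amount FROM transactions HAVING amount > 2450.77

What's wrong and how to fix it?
Bug: This is a non-aggregate query (no GROUP BY, no aggregates), so in SQLite the HAVING clause is invalid here; a row-level condition belongs in WHERE

Fix: Use WHERE for row-level filtering

Corrected query:
SELECT id, kind, amount FROM transactions WHERE amount > 2450.77

Result:
id | kind     | amount 
---+----------+--------
1  | fee      | 3578.49
2  | refund   | 3039   
3  | transfer | 3157.6 
5  | deposit  | 4192.95
7  | payment  | 4626.72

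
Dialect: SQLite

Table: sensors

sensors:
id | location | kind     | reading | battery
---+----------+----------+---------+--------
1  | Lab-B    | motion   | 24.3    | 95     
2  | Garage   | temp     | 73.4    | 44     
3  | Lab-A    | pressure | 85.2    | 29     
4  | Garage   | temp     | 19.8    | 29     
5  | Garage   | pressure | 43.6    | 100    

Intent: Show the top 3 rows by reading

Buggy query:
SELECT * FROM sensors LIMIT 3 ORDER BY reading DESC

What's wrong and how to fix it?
Bug: ORDER BY cannot follow LIMIT; LIMIT is the final clause

Fix: Sort with ORDER BY, then apply LIMIT

Corrected query:
SELECT * FROM sensors ORDER BY reading DESC LIMIT 3

Result:
id | location | kind     | reading | battery
---+----------+----------+---------+--------
3  | Lab-A    | pressure | 85.2    | 29     
2  | Garage   | temp     | 73.4    | 44     
5  | Garage   | pressure | 43.6    | 100    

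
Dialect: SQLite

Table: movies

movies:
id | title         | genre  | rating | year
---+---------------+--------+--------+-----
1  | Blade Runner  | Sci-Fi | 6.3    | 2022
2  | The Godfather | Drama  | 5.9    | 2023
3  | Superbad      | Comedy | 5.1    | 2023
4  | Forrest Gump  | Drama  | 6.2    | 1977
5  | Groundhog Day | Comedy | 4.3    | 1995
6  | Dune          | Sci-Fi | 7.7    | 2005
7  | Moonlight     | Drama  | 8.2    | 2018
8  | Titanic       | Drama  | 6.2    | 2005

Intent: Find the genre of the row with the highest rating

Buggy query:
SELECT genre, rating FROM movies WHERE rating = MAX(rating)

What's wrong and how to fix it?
Bug: WHERE is evaluated per row; an aggregate over the whole table isn't defined there

Fix: Use a subquery: WHERE rating = (SELECT MAX(rating) FROM movies)

Corrected query:
SELECT genre, rating FROM movies WHERE rating = (SELECT MAX(rating) FROM movies)

Result:
genre | rating
------+-------
Drama | 8.2   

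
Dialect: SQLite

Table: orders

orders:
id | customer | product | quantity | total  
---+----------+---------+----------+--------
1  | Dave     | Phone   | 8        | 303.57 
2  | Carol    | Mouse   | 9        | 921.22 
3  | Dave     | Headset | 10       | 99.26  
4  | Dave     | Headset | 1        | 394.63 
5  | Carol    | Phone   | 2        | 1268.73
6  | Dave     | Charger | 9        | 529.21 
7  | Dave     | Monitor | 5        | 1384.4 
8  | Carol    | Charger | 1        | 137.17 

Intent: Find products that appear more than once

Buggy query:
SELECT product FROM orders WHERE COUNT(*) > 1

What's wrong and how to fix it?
Bug: COUNT(*) is an aggregate and cannot be used in WHERE

Fix: Group first, then use HAVING for the count condition

Corrected query:
SELECT product FROM orders GROUP BY product HAVING COUNT(*) > 1

Result:
product
-------
Charger
Headset
Phone  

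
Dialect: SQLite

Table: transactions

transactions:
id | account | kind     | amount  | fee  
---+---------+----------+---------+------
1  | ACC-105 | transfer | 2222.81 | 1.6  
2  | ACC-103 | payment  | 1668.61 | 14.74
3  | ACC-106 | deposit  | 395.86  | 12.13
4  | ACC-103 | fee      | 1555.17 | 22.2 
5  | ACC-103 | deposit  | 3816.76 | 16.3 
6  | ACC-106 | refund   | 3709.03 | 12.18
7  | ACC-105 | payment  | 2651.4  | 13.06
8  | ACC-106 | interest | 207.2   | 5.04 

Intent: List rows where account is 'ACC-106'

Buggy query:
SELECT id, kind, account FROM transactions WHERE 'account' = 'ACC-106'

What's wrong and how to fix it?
Bug: Single quotes denote string literals in SQL; the column name is being compared as a constant string

Fix: Remove the quotes around the column name (or use double quotes for an identifier)

Corrected query:
SELECT id, kind, account FROM transactions WHERE account = 'ACC-106'

Result:
id | kind     | account
---+----------+--------
3  | deposit  | ACC-106
6  | refund   | ACC-106
8  | interest | ACC-106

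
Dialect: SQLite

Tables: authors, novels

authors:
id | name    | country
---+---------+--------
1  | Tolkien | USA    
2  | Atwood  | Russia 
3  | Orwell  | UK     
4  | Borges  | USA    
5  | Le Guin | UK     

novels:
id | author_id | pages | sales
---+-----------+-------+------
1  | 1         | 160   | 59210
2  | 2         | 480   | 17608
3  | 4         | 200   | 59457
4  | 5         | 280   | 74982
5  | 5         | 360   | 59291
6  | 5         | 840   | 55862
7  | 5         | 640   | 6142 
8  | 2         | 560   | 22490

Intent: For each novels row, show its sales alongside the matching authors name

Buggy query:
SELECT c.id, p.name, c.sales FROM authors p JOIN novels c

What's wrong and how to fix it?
Bug: JOIN with no ON clause produces a cartesian product; every novels row pairs with every authors row

Fix: Add ON c.author_id = p.id to the JOIN

Corrected query:
SELECT c.id, p.name, c.sales FROM authors p JOIN novels c ON c.author_id = p.id

Result:
id | name    | sales
---+---------+------
1  | Tolkien | 59210
2  | Atwood  | 17608
3  | Borges  | 59457
4  | Le Guin | 74982
5  | Le Guin | 59291
6  | Le Guin | 55862
7  | Le Guin | 6142 
8  | Atwood  | 22490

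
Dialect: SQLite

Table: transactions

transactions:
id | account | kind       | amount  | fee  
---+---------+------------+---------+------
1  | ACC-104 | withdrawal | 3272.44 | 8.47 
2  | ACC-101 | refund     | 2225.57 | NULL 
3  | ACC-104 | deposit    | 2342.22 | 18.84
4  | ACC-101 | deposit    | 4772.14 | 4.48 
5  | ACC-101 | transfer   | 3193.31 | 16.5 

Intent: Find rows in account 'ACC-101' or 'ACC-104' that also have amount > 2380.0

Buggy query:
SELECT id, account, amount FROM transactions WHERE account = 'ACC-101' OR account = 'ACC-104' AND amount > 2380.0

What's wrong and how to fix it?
Bug: Without parentheses, AND is evaluated before OR, so the amount filter only applies to the 'ACC-104' branch

Fix: Group the OR with parentheses (or use IN), then AND the threshold

Corrected query:
SELECT id, account, amount FROM transactions WHERE (account = 'ACC-101' OR account = 'ACC-104') AND amount > 2380.0

Result:
id | account | amount 
---+---------+--------
1  | ACC-104 | 3272.44
4  | ACC-101 | 4772.14
5  | ACC-101 | 3193.31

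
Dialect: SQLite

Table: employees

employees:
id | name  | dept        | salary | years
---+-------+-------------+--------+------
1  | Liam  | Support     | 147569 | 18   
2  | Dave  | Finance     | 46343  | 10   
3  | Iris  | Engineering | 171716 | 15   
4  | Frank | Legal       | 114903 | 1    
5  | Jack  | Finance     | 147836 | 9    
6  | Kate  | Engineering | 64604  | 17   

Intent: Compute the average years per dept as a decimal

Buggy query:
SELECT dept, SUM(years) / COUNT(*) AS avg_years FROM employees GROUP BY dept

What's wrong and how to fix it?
Bug: Both operands are integers, so '/' performs integer division and truncates

Fix: Cast one side to REAL so the division keeps the fractional part

Corrected query:
SELECT dept, SUM(years) * 1.0 / COUNT(*) AS avg_years FROM employees GROUP BY dept

Result:
dept        | avg_years
------------+----------
Engineering | 16       
Finance     | 9.5      
Legal       | 1        
Support     | 18       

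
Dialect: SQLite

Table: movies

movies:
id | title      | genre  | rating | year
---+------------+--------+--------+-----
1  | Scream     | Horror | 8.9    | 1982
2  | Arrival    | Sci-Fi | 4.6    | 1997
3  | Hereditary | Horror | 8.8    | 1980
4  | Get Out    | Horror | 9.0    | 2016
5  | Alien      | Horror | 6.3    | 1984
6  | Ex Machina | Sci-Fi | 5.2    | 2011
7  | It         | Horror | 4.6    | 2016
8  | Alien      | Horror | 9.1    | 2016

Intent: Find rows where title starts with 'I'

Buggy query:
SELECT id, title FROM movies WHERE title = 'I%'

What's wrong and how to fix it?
Bug: Wildcards only work with LIKE; '=' treats '%' as a literal character

Fix: Replace '=' with LIKE so 'I%' is treated as a pattern

Corrected query:
SELECT id, title FROM movies WHERE title LIKE 'I%'

Result:
id | title
---+------
7  | It   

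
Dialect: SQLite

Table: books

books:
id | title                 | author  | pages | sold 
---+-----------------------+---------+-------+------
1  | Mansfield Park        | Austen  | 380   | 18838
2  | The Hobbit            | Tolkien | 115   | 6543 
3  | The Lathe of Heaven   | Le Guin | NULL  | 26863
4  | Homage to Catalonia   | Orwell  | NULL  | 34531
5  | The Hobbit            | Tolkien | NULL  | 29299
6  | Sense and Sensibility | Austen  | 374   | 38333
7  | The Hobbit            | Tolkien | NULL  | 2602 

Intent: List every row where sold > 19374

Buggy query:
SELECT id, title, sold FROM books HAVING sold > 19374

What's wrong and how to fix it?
Bug: HAVING filters the output of aggregation, but this query has no GROUP BY and no aggregate functions, so SQLite rejects it (HAVING clause on a non-aggregate query); the condition here is per row

Fix: Replace HAVING with WHERE since the condition applies to individual rows

Corrected query:
SELECT id, title, sold FROM books WHERE sold > 19374

Result:
id | title                 | sold 
---+-----------------------+------
3  | The Lathe of Heaven   | 26863
4  | Homage to Catalonia   | 34531
5  | The Hobbit            | 29299
6  | Sense and Sensibility | 38333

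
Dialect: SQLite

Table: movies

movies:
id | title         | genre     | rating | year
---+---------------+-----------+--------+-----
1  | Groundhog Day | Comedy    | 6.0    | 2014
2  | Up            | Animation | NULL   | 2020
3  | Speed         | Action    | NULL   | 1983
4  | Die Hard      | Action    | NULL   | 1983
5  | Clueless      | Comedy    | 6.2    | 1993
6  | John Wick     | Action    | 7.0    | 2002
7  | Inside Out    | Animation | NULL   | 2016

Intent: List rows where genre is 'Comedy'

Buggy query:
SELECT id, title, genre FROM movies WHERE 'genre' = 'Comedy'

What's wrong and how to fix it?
Bug: Single quotes denote string literals in SQL; the column name is being compared as a constant string

Fix: Remove the quotes around the column name (or use double quotes for an identifier)

Corrected query:
SELECT id, title, genre FROM movies WHERE genre = 'Comedy'

Result:
id | title         | genre 
---+---------------+-------
1  | Groundhog Day | Comedy
5  | Clueless      | Comedy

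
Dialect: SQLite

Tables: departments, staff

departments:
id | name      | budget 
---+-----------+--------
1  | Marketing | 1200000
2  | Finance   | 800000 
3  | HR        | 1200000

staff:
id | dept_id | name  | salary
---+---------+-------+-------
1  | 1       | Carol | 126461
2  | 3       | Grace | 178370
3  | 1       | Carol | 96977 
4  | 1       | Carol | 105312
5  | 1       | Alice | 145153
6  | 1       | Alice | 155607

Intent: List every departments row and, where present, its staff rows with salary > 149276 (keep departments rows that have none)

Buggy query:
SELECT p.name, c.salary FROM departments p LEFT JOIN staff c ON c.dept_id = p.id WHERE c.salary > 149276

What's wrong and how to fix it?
Bug: A WHERE condition on the right-hand table after LEFT JOIN drops unmatched parents

Fix: Move the right-table condition into the ON clause so unmatched parents are kept

Corrected query:
SELECT p.name, c.salary FROM departments p LEFT JOIN staff c ON c.dept_id = p.id AND c.salary > 149276

Result:
name      | salary
----------+-------
Marketing | 155607
Finance   | NULL  
HR        | 178370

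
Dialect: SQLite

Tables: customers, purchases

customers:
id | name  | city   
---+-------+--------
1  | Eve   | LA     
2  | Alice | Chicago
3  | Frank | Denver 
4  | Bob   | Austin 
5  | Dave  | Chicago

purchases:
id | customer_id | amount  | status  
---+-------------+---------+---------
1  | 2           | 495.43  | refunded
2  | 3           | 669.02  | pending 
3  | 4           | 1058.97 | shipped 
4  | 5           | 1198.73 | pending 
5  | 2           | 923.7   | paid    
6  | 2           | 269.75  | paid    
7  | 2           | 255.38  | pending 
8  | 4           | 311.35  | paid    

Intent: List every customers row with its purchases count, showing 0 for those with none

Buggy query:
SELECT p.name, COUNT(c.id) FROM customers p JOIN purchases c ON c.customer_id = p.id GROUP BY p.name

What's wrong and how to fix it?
Bug: INNER JOIN drops customers rows that have no matching purchases rows

Fix: Switch to LEFT JOIN to retain unmatched parent rows

Corrected query:
SELECT p.name, COUNT(c.id) FROM customers p LEFT JOIN purchases c ON c.customer_id = p.id GROUP BY p.name

Result:
name  | COUNT(c.id)
------+------------
Alice | 4          
Bob   | 2          
Dave  | 1          
Eve   | 0          
Frank | 1          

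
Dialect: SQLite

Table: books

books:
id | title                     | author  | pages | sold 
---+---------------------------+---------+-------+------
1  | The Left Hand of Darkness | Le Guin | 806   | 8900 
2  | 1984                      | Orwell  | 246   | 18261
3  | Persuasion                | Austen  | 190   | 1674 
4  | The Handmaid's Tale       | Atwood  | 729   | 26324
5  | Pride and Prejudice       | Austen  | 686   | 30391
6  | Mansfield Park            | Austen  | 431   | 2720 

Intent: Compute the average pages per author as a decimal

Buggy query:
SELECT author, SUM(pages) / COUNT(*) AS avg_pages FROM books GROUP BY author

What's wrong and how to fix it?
Bug: SUM(pages) and COUNT(*) are both integers; the division truncates the fractional part

Fix: Multiply by 1.0 (or CAST to REAL) to force floating-point division

Corrected query:
SELECT author, SUM(pages) * 1.0 / COUNT(*) AS avg_pages FROM books GROUP BY author

Result:
author  | avg_pages 
--------+-----------
Atwood  | 729       
Austen  | 435.666667
Le Guin | 806       
Orwell  | 246       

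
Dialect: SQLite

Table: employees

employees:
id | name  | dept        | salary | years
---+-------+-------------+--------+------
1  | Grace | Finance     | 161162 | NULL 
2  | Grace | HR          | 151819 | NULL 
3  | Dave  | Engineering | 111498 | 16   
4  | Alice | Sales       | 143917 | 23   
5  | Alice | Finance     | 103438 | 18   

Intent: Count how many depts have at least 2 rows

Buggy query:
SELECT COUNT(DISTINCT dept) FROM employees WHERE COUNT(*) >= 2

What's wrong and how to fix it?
Bug: COUNT(*) cannot appear in WHERE; the per-group count doesn't exist yet

Fix: Group first with HAVING COUNT(*) >= 2, then COUNT the resulting groups

Corrected query:
SELECT COUNT(*) FROM (SELECT dept FROM employees GROUP BY dept HAVING COUNT(*) >= 2)

Result:
COUNT(*)
--------
1       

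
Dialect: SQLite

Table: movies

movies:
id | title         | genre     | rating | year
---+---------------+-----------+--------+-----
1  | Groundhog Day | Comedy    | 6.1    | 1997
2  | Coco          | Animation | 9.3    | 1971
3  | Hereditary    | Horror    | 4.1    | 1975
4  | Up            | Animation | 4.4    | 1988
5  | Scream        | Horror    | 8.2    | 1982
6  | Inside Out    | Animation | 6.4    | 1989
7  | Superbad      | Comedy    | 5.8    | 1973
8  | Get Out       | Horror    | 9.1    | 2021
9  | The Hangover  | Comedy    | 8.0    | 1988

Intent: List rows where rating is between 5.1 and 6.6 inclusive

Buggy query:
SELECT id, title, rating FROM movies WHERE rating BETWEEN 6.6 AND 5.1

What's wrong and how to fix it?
Bug: BETWEEN expects the lower bound first; with 6.6 AND 5.1 the range is empty

Fix: Write BETWEEN 5.1 AND 6.6

Corrected query:
SELECT id, title, rating FROM movies WHERE rating BETWEEN 5.1 AND 6.6

Result:
id | title         | rating
---+---------------+-------
1  | Groundhog Day | 6.1   
6  | Inside Out    | 6.4   
7  | Superbad      | 5.8   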